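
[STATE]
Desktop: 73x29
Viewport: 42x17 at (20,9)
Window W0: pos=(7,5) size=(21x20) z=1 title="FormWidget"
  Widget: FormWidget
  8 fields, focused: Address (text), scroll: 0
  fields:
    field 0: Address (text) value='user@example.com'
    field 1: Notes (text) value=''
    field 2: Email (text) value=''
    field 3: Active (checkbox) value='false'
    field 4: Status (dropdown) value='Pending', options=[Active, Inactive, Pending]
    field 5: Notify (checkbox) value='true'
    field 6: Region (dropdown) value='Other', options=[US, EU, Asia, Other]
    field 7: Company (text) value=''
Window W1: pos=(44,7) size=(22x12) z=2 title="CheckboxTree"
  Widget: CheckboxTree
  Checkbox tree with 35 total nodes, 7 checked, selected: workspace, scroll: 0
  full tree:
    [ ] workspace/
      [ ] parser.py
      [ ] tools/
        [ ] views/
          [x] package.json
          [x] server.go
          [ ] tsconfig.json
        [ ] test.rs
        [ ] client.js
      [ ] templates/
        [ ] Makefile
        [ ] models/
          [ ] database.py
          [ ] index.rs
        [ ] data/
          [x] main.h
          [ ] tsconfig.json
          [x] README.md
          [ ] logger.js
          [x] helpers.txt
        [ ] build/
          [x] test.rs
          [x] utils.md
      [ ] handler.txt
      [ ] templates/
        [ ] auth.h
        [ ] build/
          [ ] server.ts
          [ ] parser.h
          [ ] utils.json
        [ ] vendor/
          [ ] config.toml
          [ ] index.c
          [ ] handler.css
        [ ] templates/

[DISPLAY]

  [   ]┃                ┠─────────────────
  [   ]┃                ┃>[-] workspace/  
  [ ]  ┃                ┃   [ ] parser.py 
  [Pe▼]┃                ┃   [-] tools/    
  [x]  ┃                ┃     [-] views/  
  [Ot▼]┃                ┃       [x] packag
  [   ]┃                ┃       [x] server
       ┃                ┃       [ ] tsconf
       ┃                ┃     [ ] test.rs 
       ┃                ┗━━━━━━━━━━━━━━━━━
       ┃                                  
       ┃                                  
       ┃                                  
       ┃                                  
       ┃                                  
━━━━━━━┛                                  
                                          


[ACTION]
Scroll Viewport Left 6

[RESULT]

s:      [   ]┃                ┠───────────
l:      [   ]┃                ┃>[-] worksp
ve:     [ ]  ┃                ┃   [ ] pars
us:     [Pe▼]┃                ┃   [-] tool
fy:     [x]  ┃                ┃     [-] vi
on:     [Ot▼]┃                ┃       [x] 
any:    [   ]┃                ┃       [x] 
             ┃                ┃       [ ] 
             ┃                ┃     [ ] te
             ┃                ┗━━━━━━━━━━━
             ┃                            
             ┃                            
             ┃                            
             ┃                            
             ┃                            
━━━━━━━━━━━━━┛                            
                                          


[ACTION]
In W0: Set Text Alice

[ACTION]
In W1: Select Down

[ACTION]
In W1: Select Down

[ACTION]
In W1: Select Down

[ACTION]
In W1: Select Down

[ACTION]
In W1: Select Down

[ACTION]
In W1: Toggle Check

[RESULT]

s:      [   ]┃                ┠───────────
l:      [   ]┃                ┃ [-] worksp
ve:     [ ]  ┃                ┃   [ ] pars
us:     [Pe▼]┃                ┃   [-] tool
fy:     [x]  ┃                ┃     [-] vi
on:     [Ot▼]┃                ┃       [x] 
any:    [   ]┃                ┃>      [ ] 
             ┃                ┃       [ ] 
             ┃                ┃     [ ] te
             ┃                ┗━━━━━━━━━━━
             ┃                            
             ┃                            
             ┃                            
             ┃                            
             ┃                            
━━━━━━━━━━━━━┛                            
                                          


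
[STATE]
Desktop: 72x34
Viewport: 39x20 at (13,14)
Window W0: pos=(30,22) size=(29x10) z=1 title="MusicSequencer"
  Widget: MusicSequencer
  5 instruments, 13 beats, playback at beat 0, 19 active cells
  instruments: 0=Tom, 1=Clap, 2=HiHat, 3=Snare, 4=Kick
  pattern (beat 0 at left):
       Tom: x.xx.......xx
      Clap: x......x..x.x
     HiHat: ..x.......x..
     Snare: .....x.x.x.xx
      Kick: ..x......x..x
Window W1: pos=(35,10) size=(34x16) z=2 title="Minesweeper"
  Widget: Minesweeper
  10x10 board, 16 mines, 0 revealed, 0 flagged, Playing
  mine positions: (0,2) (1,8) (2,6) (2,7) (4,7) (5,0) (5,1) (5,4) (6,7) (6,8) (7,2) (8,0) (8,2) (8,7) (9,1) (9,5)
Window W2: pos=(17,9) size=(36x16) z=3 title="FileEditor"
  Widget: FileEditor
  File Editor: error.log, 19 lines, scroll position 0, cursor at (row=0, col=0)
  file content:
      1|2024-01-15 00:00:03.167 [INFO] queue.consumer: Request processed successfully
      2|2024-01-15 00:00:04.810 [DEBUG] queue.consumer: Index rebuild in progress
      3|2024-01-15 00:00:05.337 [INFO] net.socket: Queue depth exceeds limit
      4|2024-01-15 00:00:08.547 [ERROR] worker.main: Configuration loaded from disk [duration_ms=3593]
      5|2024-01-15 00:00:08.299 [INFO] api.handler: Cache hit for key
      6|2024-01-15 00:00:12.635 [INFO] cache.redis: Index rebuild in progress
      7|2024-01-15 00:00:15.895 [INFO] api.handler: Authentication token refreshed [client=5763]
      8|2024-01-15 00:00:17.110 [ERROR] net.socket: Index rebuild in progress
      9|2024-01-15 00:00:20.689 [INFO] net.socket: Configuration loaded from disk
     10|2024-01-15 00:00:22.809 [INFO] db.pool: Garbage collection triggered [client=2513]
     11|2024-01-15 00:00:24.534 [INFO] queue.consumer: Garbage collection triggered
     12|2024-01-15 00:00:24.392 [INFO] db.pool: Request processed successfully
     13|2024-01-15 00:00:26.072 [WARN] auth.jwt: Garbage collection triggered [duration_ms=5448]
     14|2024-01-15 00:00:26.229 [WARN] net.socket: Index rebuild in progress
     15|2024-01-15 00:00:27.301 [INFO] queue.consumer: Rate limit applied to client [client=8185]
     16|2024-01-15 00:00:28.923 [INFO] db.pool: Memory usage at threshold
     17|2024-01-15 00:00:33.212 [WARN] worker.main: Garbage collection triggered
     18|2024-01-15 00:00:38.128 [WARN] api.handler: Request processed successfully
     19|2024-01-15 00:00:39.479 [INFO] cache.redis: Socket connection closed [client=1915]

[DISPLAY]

    ┃2024-01-15 00:00:05.337 [INFO] ne░
    ┃2024-01-15 00:00:08.547 [ERROR] w░
    ┃2024-01-15 00:00:08.299 [INFO] ap░
    ┃2024-01-15 00:00:12.635 [INFO] ca░
    ┃2024-01-15 00:00:15.895 [INFO] ap░
    ┃2024-01-15 00:00:17.110 [ERROR] n░
    ┃2024-01-15 00:00:20.689 [INFO] ne░
    ┃2024-01-15 00:00:22.809 [INFO] db░
    ┃2024-01-15 00:00:24.534 [INFO] qu░
    ┃2024-01-15 00:00:24.392 [INFO] db▼
    ┗━━━━━━━━━━━━━━━━━━━━━━━━━━━━━━━━━━
                 ┃    ┗━━━━━━━━━━━━━━━━
                 ┃   Tom█·██·······██  
                 ┃  Clap█······█··█·█  
                 ┃ HiHat··█·······█··  
                 ┃ Snare·····█·█·█·██  
                 ┃  Kick··█······█··█  
                 ┗━━━━━━━━━━━━━━━━━━━━━
                                       
                                       


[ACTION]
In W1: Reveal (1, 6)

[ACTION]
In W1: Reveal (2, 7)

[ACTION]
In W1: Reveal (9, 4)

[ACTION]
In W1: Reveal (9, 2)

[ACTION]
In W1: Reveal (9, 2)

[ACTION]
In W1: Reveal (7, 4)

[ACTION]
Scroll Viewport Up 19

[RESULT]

                                       
                                       
                                       
                                       
                                       
                                       
                                       
                                       
                                       
    ┏━━━━━━━━━━━━━━━━━━━━━━━━━━━━━━━━━━
    ┃ FileEditor                       
    ┠──────────────────────────────────
    ┃█024-01-15 00:00:03.167 [INFO] qu▲
    ┃2024-01-15 00:00:04.810 [DEBUG] q█
    ┃2024-01-15 00:00:05.337 [INFO] ne░
    ┃2024-01-15 00:00:08.547 [ERROR] w░
    ┃2024-01-15 00:00:08.299 [INFO] ap░
    ┃2024-01-15 00:00:12.635 [INFO] ca░
    ┃2024-01-15 00:00:15.895 [INFO] ap░
    ┃2024-01-15 00:00:17.110 [ERROR] n░


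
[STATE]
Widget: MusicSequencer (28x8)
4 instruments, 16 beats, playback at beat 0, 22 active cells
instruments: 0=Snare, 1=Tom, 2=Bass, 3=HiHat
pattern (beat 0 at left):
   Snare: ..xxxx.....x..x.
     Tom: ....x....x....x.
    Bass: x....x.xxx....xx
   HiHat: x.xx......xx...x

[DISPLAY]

      ▼123456789012345      
 Snare··████·····█··█·      
   Tom····█····█····█·      
  Bass█····█·███····██      
 HiHat█·██······██···█      
                            
                            
                            


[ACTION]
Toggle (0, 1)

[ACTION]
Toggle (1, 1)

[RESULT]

      ▼123456789012345      
 Snare·█████·····█··█·      
   Tom·█··█····█····█·      
  Bass█····█·███····██      
 HiHat█·██······██···█      
                            
                            
                            


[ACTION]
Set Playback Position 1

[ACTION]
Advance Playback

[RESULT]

      01▼3456789012345      
 Snare·█████·····█··█·      
   Tom·█··█····█····█·      
  Bass█····█·███····██      
 HiHat█·██······██···█      
                            
                            
                            


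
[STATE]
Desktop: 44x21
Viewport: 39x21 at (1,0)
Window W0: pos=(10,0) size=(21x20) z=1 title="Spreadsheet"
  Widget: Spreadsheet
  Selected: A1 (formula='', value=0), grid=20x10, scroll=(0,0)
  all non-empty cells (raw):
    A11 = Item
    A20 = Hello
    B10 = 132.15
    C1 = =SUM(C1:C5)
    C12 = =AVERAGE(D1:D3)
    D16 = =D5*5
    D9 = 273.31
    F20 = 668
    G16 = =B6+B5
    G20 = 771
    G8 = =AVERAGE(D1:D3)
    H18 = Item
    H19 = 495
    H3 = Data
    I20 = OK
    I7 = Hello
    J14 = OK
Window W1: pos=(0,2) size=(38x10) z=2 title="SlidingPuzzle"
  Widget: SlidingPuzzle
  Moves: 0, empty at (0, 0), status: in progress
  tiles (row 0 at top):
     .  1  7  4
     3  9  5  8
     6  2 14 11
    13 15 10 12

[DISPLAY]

         ┏━━━━━━━━━━━━━━━━━━━┓         
         ┃ Spreadsheet       ┃         
━━━━━━━━━━━━━━━━━━━━━━━━━━━━━━━━━━━━┓  
 SlidingPuzzle                      ┃  
────────────────────────────────────┨  
┌────┬────┬────┬────┐               ┃  
│    │  1 │  7 │  4 │               ┃  
├────┼────┼────┼────┤               ┃  
│  3 │  9 │  5 │  8 │               ┃  
├────┼────┼────┼────┤               ┃  
│  6 │  2 │ 14 │ 11 │               ┃  
━━━━━━━━━━━━━━━━━━━━━━━━━━━━━━━━━━━━┛  
         ┃  7        0       ┃         
         ┃  8        0       ┃         
         ┃  9        0       ┃         
         ┃ 10        0  132.1┃         
         ┃ 11 Item           ┃         
         ┃ 12        0       ┃         
         ┃ 13        0       ┃         
         ┗━━━━━━━━━━━━━━━━━━━┛         
                                       


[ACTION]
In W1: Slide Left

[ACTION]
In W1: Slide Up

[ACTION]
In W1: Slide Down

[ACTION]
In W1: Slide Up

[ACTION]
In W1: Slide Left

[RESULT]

         ┏━━━━━━━━━━━━━━━━━━━┓         
         ┃ Spreadsheet       ┃         
━━━━━━━━━━━━━━━━━━━━━━━━━━━━━━━━━━━━┓  
 SlidingPuzzle                      ┃  
────────────────────────────────────┨  
┌────┬────┬────┬────┐               ┃  
│  1 │  9 │  7 │  4 │               ┃  
├────┼────┼────┼────┤               ┃  
│  3 │  5 │    │  8 │               ┃  
├────┼────┼────┼────┤               ┃  
│  6 │  2 │ 14 │ 11 │               ┃  
━━━━━━━━━━━━━━━━━━━━━━━━━━━━━━━━━━━━┛  
         ┃  7        0       ┃         
         ┃  8        0       ┃         
         ┃  9        0       ┃         
         ┃ 10        0  132.1┃         
         ┃ 11 Item           ┃         
         ┃ 12        0       ┃         
         ┃ 13        0       ┃         
         ┗━━━━━━━━━━━━━━━━━━━┛         
                                       


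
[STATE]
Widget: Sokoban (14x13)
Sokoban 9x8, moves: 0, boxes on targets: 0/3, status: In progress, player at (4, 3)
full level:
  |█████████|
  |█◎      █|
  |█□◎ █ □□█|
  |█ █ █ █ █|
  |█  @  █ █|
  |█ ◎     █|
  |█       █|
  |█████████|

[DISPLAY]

█████████     
█◎      █     
█□◎ █ □□█     
█ █ █ █ █     
█  @  █ █     
█ ◎     █     
█       █     
█████████     
Moves: 0  0/3 
              
              
              
              


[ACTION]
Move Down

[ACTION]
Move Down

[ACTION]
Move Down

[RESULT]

█████████     
█◎      █     
█□◎ █ □□█     
█ █ █ █ █     
█     █ █     
█ ◎     █     
█  @    █     
█████████     
Moves: 2  0/3 
              
              
              
              


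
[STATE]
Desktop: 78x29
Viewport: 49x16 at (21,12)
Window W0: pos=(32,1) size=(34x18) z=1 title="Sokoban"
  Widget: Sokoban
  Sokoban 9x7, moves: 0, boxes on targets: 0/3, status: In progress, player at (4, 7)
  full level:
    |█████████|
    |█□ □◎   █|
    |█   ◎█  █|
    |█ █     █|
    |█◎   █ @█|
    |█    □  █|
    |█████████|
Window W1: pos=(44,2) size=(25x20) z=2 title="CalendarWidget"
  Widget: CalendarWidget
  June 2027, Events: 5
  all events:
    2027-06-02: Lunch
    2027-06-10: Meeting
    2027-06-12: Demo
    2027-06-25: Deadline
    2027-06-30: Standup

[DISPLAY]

           ┃           ┃                       ┃ 
           ┃           ┃                       ┃ 
           ┃           ┃                       ┃ 
           ┃           ┃                       ┃ 
           ┃           ┃                       ┃ 
           ┃           ┃                       ┃ 
           ┗━━━━━━━━━━━┃                       ┃ 
                       ┃                       ┃ 
                       ┃                       ┃ 
                       ┗━━━━━━━━━━━━━━━━━━━━━━━┛ 
                                                 
                                                 
                                                 
                                                 
                                                 
                                                 


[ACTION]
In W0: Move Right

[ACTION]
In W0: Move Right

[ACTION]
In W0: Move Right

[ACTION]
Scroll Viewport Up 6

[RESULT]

           ┃█   ◎█  █  ┃Mo Tu We Th Fr Sa Su   ┃ 
           ┃█ █     █  ┃    1  2*  3  4  5  6  ┃ 
           ┃█◎   █ @█  ┃ 7  8  9 10* 11 12* 13 ┃ 
           ┃█    □  █  ┃14 15 16 17 18 19 20   ┃ 
           ┃█████████  ┃21 22 23 24 25* 26 27  ┃ 
           ┃Moves: 0  0┃28 29 30*              ┃ 
           ┃           ┃                       ┃ 
           ┃           ┃                       ┃ 
           ┃           ┃                       ┃ 
           ┃           ┃                       ┃ 
           ┃           ┃                       ┃ 
           ┃           ┃                       ┃ 
           ┗━━━━━━━━━━━┃                       ┃ 
                       ┃                       ┃ 
                       ┃                       ┃ 
                       ┗━━━━━━━━━━━━━━━━━━━━━━━┛ 


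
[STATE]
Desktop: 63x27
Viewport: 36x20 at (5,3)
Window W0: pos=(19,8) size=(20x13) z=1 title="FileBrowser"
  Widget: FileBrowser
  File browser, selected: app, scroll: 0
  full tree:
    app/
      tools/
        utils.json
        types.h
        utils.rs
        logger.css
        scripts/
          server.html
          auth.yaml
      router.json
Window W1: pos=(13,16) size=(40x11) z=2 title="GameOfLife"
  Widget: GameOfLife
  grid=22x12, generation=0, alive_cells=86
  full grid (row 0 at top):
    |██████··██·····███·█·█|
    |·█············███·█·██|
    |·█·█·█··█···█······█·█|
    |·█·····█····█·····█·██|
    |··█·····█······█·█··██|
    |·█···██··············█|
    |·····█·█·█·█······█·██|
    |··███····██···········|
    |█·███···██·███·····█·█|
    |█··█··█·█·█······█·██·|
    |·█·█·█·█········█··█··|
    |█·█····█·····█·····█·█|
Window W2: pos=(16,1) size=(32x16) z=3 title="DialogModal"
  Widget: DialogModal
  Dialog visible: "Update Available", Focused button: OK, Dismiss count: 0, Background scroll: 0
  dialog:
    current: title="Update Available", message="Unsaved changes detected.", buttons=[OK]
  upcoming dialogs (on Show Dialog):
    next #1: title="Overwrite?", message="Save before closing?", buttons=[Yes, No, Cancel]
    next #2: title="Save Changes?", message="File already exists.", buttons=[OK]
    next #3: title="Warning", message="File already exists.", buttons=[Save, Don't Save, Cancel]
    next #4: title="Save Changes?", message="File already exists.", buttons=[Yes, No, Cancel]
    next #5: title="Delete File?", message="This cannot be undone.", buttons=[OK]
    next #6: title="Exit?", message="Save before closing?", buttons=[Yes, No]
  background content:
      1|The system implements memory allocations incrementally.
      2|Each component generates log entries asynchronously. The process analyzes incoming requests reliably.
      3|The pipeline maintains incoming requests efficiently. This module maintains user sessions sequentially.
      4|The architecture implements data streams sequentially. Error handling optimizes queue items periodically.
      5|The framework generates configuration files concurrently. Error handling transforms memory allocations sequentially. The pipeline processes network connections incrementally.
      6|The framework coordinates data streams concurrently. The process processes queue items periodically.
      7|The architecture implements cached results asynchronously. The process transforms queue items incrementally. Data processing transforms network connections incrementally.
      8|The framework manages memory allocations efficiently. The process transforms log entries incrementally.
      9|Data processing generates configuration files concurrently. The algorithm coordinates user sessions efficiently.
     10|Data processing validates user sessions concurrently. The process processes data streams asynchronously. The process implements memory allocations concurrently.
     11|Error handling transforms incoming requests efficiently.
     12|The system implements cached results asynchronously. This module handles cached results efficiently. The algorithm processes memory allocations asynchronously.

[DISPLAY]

           ┠────────────────────────
           ┃The system implements me
           ┃Each component generates
           ┃The pipeline maintains i
           ┃Th┌─────────────────────
           ┃Th│    Update Available 
           ┃Th│Unsaved changes detec
           ┃Th│          [OK]       
           ┃Th└─────────────────────
           ┃Data processing generate
           ┃Data processing validate
           ┃Error handling transform
           ┃The system implements ca
        ┏━━┗━━━━━━━━━━━━━━━━━━━━━━━━
        ┃ GameOfLife                
        ┠───────────────────────────
        ┃Gen: 0                     
        ┃·█·····█····█·····█·██     
        ┃··█·····█······█·█··██     
        ┃·█···██··············█     


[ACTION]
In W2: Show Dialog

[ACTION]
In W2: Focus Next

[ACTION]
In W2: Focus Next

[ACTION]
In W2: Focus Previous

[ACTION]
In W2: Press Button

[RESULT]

           ┠────────────────────────
           ┃The system implements me
           ┃Each component generates
           ┃The pipeline maintains i
           ┃The architecture impleme
           ┃The framework generates 
           ┃The framework coordinate
           ┃The architecture impleme
           ┃The framework manages me
           ┃Data processing generate
           ┃Data processing validate
           ┃Error handling transform
           ┃The system implements ca
        ┏━━┗━━━━━━━━━━━━━━━━━━━━━━━━
        ┃ GameOfLife                
        ┠───────────────────────────
        ┃Gen: 0                     
        ┃·█·····█····█·····█·██     
        ┃··█·····█······█·█··██     
        ┃·█···██··············█     


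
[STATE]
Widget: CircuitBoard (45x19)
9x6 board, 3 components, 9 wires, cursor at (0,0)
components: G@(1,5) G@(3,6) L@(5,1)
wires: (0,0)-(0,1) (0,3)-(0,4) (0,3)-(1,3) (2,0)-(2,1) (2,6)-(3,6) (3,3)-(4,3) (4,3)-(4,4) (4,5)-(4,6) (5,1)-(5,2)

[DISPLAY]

   0 1 2 3 4 5 6 7 8                         
0  [.]─ ·       · ─ ·                        
                │                            
1               ·       G                    
                                             
2   · ─ ·                   ·                
                            │                
3               ·           G                
                │                            
4               · ─ ·   · ─ ·                
                                             
5       L ─ ·                                
Cursor: (0,0)                                
                                             
                                             
                                             
                                             
                                             
                                             


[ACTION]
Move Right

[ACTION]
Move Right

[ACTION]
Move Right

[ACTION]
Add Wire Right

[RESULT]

   0 1 2 3 4 5 6 7 8                         
0   · ─ ·      [.]─ ·                        
                │                            
1               ·       G                    
                                             
2   · ─ ·                   ·                
                            │                
3               ·           G                
                │                            
4               · ─ ·   · ─ ·                
                                             
5       L ─ ·                                
Cursor: (0,3)                                
                                             
                                             
                                             
                                             
                                             
                                             


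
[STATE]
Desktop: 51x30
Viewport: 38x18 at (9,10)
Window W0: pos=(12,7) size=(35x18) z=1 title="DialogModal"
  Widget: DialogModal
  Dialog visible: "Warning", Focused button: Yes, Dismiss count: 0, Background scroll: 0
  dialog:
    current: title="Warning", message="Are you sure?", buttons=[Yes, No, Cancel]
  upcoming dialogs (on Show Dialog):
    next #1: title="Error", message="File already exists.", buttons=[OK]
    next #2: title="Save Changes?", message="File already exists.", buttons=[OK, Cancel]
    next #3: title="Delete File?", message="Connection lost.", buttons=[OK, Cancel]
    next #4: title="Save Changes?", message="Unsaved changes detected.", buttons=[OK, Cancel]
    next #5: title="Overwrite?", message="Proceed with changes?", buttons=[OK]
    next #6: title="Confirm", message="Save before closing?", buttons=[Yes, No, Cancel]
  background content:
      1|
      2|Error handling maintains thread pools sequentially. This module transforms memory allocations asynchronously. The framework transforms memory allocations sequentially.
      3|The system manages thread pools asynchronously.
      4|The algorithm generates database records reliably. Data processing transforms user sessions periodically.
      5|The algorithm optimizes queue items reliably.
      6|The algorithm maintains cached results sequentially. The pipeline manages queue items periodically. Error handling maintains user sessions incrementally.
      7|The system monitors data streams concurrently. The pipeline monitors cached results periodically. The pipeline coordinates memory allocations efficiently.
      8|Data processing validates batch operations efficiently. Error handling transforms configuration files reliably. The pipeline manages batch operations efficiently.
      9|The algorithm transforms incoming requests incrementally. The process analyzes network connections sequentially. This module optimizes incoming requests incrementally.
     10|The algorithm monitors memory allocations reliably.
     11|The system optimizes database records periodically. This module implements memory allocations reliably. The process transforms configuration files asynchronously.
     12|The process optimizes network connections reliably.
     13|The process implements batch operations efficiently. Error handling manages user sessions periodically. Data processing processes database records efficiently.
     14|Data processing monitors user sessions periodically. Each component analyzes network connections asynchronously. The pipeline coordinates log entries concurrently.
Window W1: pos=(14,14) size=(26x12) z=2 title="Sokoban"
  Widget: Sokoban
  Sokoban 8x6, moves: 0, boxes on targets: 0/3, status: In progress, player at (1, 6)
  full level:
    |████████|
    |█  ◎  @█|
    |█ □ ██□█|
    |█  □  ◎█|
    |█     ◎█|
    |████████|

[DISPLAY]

   ┃                                 ┃
   ┃Error handling maintains thread p┃
   ┃The system manages thread pools a┃
   ┃The algorithm generates database ┃
   ┃T┏━━━━━━━━━━━━━━━━━━━━━━━━┓┐e ite┃
   ┃T┃ Sokoban                ┃│ed re┃
   ┃T┠────────────────────────┨│eams ┃
   ┃D┃████████                ┃│tch o┃
   ┃T┃█  ◎  @█                ┃┘oming┃
   ┃T┃█ □ ██□█                ┃ry all┃
   ┃T┃█  □  ◎█                ┃se rec┃
   ┃T┃█     ◎█                ┃rk con┃
   ┃T┃████████                ┃h oper┃
   ┃D┃Moves: 0  0/3           ┃er ses┃
   ┗━┃                        ┃━━━━━━┛
     ┗━━━━━━━━━━━━━━━━━━━━━━━━┛       
                                      
                                      


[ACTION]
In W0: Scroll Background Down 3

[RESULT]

   ┃The algorithm generates database ┃
   ┃The algorithm optimizes queue ite┃
   ┃The algorithm maintains cached re┃
   ┃The system monitors data streams ┃
   ┃D┏━━━━━━━━━━━━━━━━━━━━━━━━┓┐tch o┃
   ┃T┃ Sokoban                ┃│oming┃
   ┃T┠────────────────────────┨│y all┃
   ┃T┃████████                ┃│e rec┃
   ┃T┃█  ◎  @█                ┃┘k con┃
   ┃T┃█ □ ██□█                ┃h oper┃
   ┃D┃█  □  ◎█                ┃er ses┃
   ┃ ┃█     ◎█                ┃      ┃
   ┃ ┃████████                ┃      ┃
   ┃ ┃Moves: 0  0/3           ┃      ┃
   ┗━┃                        ┃━━━━━━┛
     ┗━━━━━━━━━━━━━━━━━━━━━━━━┛       
                                      
                                      


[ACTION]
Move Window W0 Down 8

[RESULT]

                                      
                                      
   ┏━━━━━━━━━━━━━━━━━━━━━━━━━━━━━━━━━┓
   ┃ DialogModal                     ┃
   ┠─┏━━━━━━━━━━━━━━━━━━━━━━━━┓──────┨
   ┃T┃ Sokoban                ┃abase ┃
   ┃T┠────────────────────────┨ue ite┃
   ┃T┃████████                ┃hed re┃
   ┃T┃█  ◎  @█                ┃reams ┃
   ┃D┃█ □ ██□█                ┃┐tch o┃
   ┃T┃█  □  ◎█                ┃│oming┃
   ┃T┃█     ◎█                ┃│y all┃
   ┃T┃████████                ┃│e rec┃
   ┃T┃Moves: 0  0/3           ┃┘k con┃
   ┃T┃                        ┃h oper┃
   ┃D┗━━━━━━━━━━━━━━━━━━━━━━━━┛er ses┃
   ┃                                 ┃
   ┃                                 ┃


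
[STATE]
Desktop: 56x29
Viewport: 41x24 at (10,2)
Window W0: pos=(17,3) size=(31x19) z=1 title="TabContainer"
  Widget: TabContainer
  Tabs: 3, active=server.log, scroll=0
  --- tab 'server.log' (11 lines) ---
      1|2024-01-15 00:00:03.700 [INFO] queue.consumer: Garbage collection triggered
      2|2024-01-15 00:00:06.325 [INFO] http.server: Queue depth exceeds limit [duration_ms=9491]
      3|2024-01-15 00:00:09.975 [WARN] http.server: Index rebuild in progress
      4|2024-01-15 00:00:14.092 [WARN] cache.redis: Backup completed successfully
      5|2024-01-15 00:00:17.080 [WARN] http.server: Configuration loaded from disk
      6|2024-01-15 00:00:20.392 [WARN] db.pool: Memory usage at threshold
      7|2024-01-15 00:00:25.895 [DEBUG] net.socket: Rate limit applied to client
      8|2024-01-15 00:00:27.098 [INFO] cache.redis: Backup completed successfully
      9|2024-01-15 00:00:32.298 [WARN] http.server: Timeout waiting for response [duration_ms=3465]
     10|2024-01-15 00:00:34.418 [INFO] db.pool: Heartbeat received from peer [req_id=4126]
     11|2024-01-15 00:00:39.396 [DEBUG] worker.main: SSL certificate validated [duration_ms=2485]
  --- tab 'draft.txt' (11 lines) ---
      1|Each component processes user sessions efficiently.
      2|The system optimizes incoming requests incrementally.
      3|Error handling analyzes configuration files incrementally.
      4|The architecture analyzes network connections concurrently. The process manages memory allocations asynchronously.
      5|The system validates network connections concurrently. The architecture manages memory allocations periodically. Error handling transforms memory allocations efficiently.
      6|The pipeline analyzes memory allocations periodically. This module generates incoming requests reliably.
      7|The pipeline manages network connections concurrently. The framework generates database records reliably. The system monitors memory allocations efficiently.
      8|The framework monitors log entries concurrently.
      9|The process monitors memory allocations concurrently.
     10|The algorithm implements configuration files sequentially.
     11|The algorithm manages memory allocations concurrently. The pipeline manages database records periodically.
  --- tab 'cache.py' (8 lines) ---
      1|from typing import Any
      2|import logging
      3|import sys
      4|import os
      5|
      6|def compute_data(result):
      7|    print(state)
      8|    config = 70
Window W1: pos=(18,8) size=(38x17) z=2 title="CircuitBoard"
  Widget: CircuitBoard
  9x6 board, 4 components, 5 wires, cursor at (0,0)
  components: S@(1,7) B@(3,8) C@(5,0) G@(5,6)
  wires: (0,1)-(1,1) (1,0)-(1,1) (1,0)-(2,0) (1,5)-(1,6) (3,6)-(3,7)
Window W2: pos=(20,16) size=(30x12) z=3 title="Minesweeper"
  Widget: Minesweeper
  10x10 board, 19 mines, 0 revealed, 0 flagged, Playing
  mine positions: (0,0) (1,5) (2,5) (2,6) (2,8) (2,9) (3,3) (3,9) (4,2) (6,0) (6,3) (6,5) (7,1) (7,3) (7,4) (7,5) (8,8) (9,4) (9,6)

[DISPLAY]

                                         
       ┏━━━━━━━━━━━━━━━━━━━━━━━━━━━━━┓   
       ┃ TabContainer                ┃   
       ┠─────────────────────────────┨   
       ┃[server.log]│ draft.txt │ cac┃   
       ┃─────────────────────────────┃   
       ┃┏━━━━━━━━━━━━━━━━━━━━━━━━━━━━━━━━
       ┃┃ CircuitBoard                   
       ┃┠────────────────────────────────
       ┃┃   0 1 2 3 4 5 6 7 8            
       ┃┃0  [.]  ·                       
       ┃┃        │                       
       ┃┃1   · ─ ·               · ─ ·   
       ┃┃    │                           
       ┃┃2┏━━━━━━━━━━━━━━━━━━━━━━━━━━━━┓ 
       ┃┃ ┃ Minesweeper                ┃ 
       ┃┃3┠────────────────────────────┨ 
       ┃┃ ┃■■■■■■■■■■                  ┃ 
       ┃┃4┃■■■■■■■■■■                  ┃ 
       ┗┃ ┃■■■■■■■■■■                  ┃ 
        ┃5┃■■■■■■■■■■                  ┃ 
        ┃C┃■■■■■■■■■■                  ┃ 
        ┗━┃■■■■■■■■■■                  ┃━
          ┃■■■■■■■■■■                  ┃ 


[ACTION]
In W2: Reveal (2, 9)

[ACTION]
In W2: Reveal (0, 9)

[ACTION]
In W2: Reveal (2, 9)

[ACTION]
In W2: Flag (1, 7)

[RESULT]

                                         
       ┏━━━━━━━━━━━━━━━━━━━━━━━━━━━━━┓   
       ┃ TabContainer                ┃   
       ┠─────────────────────────────┨   
       ┃[server.log]│ draft.txt │ cac┃   
       ┃─────────────────────────────┃   
       ┃┏━━━━━━━━━━━━━━━━━━━━━━━━━━━━━━━━
       ┃┃ CircuitBoard                   
       ┃┠────────────────────────────────
       ┃┃   0 1 2 3 4 5 6 7 8            
       ┃┃0  [.]  ·                       
       ┃┃        │                       
       ┃┃1   · ─ ·               · ─ ·   
       ┃┃    │                           
       ┃┃2┏━━━━━━━━━━━━━━━━━━━━━━━━━━━━┓ 
       ┃┃ ┃ Minesweeper                ┃ 
       ┃┃3┠────────────────────────────┨ 
       ┃┃ ┃✹■■■■■■■■■                  ┃ 
       ┃┃4┃■■■■■✹■■■■                  ┃ 
       ┗┃ ┃■■■■■✹✹■✹✹                  ┃ 
        ┃5┃■■■✹■■■■■✹                  ┃ 
        ┃C┃■■✹■■■■■■■                  ┃ 
        ┗━┃■■■■■■■■■■                  ┃━
          ┃✹■■✹■✹■■■■                  ┃ 


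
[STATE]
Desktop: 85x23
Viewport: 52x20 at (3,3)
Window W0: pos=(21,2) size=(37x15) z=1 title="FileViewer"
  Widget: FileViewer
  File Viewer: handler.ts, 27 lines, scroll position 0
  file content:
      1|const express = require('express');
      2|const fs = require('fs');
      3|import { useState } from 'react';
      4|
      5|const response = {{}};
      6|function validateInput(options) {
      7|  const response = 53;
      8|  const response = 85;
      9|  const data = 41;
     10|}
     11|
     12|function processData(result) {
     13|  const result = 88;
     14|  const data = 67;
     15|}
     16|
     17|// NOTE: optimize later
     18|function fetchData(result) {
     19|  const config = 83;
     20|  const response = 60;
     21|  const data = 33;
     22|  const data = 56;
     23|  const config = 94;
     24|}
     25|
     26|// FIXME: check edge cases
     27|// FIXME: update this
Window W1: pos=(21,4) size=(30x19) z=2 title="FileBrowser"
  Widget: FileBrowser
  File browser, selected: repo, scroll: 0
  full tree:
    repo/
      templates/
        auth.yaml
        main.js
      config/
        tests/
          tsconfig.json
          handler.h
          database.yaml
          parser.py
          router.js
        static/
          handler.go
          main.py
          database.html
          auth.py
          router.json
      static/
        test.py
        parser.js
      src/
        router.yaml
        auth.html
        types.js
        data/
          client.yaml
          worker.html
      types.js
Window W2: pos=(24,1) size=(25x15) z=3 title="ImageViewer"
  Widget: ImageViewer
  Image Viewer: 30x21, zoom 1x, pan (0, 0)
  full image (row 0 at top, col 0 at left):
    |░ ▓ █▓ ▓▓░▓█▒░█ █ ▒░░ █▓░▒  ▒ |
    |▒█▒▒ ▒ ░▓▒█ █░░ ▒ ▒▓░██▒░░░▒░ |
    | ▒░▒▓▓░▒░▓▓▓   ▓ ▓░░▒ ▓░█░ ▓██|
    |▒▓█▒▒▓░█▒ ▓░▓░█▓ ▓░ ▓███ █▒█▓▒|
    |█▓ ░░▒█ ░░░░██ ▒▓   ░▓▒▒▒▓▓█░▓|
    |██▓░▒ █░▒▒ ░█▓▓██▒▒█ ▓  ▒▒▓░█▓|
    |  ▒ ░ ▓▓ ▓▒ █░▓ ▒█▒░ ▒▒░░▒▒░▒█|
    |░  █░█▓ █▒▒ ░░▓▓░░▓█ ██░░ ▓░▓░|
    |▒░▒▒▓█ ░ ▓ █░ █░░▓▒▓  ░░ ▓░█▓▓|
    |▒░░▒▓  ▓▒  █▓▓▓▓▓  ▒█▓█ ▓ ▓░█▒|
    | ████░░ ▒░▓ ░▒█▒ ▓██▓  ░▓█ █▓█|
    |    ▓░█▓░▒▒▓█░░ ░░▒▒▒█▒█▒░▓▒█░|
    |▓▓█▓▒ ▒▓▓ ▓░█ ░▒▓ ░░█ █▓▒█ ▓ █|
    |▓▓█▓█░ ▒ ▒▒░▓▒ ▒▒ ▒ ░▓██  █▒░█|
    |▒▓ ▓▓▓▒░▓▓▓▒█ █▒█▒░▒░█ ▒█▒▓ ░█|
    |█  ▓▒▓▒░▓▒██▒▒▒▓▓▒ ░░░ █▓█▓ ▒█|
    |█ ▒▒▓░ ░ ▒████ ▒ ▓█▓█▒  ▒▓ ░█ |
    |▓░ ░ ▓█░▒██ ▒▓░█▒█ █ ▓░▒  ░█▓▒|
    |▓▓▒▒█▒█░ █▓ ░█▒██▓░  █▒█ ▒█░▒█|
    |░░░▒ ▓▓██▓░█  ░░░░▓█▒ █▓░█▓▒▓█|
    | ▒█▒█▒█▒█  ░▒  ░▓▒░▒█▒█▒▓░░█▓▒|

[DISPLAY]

                  ┃ F┠───────────────────────┨      
                  ┏━━┃░ ▓ █▓ ▓▓░▓█▒░█ █ ▒░░ █┃━┓────
                  ┃ F┃▒█▒▒ ▒ ░▓▒█ █░░ ▒ ▒▓░██┃ ┃ess'
                  ┠──┃ ▒░▒▓▓░▒░▓▓▓   ▓ ▓░░▒ ▓┃─┨    
                  ┃> ┃▒▓█▒▒▓░█▒ ▓░▓░█▓ ▓░ ▓██┃ ┃ct';
                  ┃  ┃█▓ ░░▒█ ░░░░██ ▒▓   ░▓▒┃ ┃    
                  ┃  ┃██▓░▒ █░▒▒ ░█▓▓██▒▒█ ▓ ┃ ┃    
                  ┃  ┃  ▒ ░ ▓▓ ▓▒ █░▓ ▒█▒░ ▒▒┃ ┃s) {
                  ┃  ┃░  █░█▓ █▒▒ ░░▓▓░░▓█ ██┃ ┃    
                  ┃  ┃▒░▒▒▓█ ░ ▓ █░ █░░▓▒▓  ░┃ ┃    
                  ┃  ┃▒░░▒▓  ▓▒  █▓▓▓▓▓  ▒█▓█┃ ┃    
                  ┃  ┃ ████░░ ▒░▓ ░▒█▒ ▓██▓  ┃ ┃    
                  ┃  ┗━━━━━━━━━━━━━━━━━━━━━━━┛ ┃    
                  ┃                            ┃━━━━
                  ┃                            ┃    
                  ┃                            ┃    
                  ┃                            ┃    
                  ┃                            ┃    
                  ┃                            ┃    
                  ┗━━━━━━━━━━━━━━━━━━━━━━━━━━━━┛    


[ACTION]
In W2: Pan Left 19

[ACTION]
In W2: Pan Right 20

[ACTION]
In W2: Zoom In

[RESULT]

                  ┃ F┠───────────────────────┨      
                  ┏━━┃▓▓██▒▒░░██  ██  ▒▒░░░░ ┃━┓────
                  ┃ F┃▓▓██▒▒░░██  ██  ▒▒░░░░ ┃ ┃ess'
                  ┠──┃██  ██░░░░  ▒▒  ▒▒▓▓░░█┃─┨    
                  ┃> ┃██  ██░░░░  ▒▒  ▒▒▓▓░░█┃ ┃ct';
                  ┃  ┃▓▓▓▓      ▓▓  ▓▓░░░░▒▒ ┃ ┃    
                  ┃  ┃▓▓▓▓      ▓▓  ▓▓░░░░▒▒ ┃ ┃    
                  ┃  ┃▓▓░░▓▓░░██▓▓  ▓▓░░  ▓▓█┃ ┃s) {
                  ┃  ┃▓▓░░▓▓░░██▓▓  ▓▓░░  ▓▓█┃ ┃    
                  ┃  ┃░░░░████  ▒▒▓▓      ░░▓┃ ┃    
                  ┃  ┃░░░░████  ▒▒▓▓      ░░▓┃ ┃    
                  ┃  ┃  ░░██▓▓▓▓████▒▒▒▒██  ▓┃ ┃    
                  ┃  ┗━━━━━━━━━━━━━━━━━━━━━━━┛ ┃    
                  ┃                            ┃━━━━
                  ┃                            ┃    
                  ┃                            ┃    
                  ┃                            ┃    
                  ┃                            ┃    
                  ┃                            ┃    
                  ┗━━━━━━━━━━━━━━━━━━━━━━━━━━━━┛    
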